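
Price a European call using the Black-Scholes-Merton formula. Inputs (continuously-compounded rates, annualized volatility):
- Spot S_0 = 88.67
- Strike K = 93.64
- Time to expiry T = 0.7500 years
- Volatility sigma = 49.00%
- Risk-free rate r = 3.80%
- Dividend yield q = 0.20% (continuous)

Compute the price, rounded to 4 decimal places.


d1 = (ln(S/K) + (r - q + 0.5*sigma^2) * T) / (sigma * sqrt(T)) = 0.14728670
d2 = d1 - sigma * sqrt(T) = -0.27706575
exp(-rT) = 0.97190229; exp(-qT) = 0.99850112
C = S_0 * exp(-qT) * N(d1) - K * exp(-rT) * N(d2)
N(d1) = 0.55854713; N(d2) = 0.39086481
C = 88.6700 * 0.99850112 * 0.55854713 - 93.6400 * 0.97190229 * 0.39086481 = 13.8800

Answer: Price = 13.8800


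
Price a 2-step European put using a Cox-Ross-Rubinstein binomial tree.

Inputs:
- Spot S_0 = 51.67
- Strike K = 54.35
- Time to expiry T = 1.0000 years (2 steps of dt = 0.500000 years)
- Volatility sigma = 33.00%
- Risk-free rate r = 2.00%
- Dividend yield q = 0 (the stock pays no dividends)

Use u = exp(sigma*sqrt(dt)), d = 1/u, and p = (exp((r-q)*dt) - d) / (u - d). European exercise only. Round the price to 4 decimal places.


dt = T/N = 0.500000
u = exp(sigma*sqrt(dt)) = 1.262817; d = 1/u = 0.791880
p = (exp((r-q)*dt) - d) / (u - d) = 0.463268
Discount per step: exp(-r*dt) = 0.990050
Stock lattice S(k, i) with i counting down-moves:
  k=0: S(0,0) = 51.6700
  k=1: S(1,0) = 65.2498; S(1,1) = 40.9164
  k=2: S(2,0) = 82.3985; S(2,1) = 51.6700; S(2,2) = 32.4009
Terminal payoffs V(N, i) = max(K - S_T, 0):
  V(2,0) = 0.000000; V(2,1) = 2.680000; V(2,2) = 21.949078
Backward induction: V(k, i) = exp(-r*dt) * [p * V(k+1, i) + (1-p) * V(k+1, i+1)].
  V(1,0) = exp(-r*dt) * [p*0.000000 + (1-p)*2.680000] = 1.424130
  V(1,1) = exp(-r*dt) * [p*2.680000 + (1-p)*21.949078] = 12.892762
  V(0,0) = exp(-r*dt) * [p*1.424130 + (1-p)*12.892762] = 7.504295

Answer: Price = V(0,0) = 7.5043


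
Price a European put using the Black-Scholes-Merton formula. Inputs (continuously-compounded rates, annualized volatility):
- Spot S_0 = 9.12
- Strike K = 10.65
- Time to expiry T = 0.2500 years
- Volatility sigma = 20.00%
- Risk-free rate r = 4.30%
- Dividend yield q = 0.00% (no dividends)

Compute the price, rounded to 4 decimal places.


Answer: Price = 1.4487

Derivation:
d1 = (ln(S/K) + (r - q + 0.5*sigma^2) * T) / (sigma * sqrt(T)) = -1.39340088
d2 = d1 - sigma * sqrt(T) = -1.49340088
exp(-rT) = 0.98930757; exp(-qT) = 1.00000000
P = K * exp(-rT) * N(-d2) - S_0 * exp(-qT) * N(-d1)
N(-d1) = 0.91825070; N(-d2) = 0.93233386
P = 10.6500 * 0.98930757 * 0.93233386 - 9.1200 * 1.00000000 * 0.91825070 = 1.4487


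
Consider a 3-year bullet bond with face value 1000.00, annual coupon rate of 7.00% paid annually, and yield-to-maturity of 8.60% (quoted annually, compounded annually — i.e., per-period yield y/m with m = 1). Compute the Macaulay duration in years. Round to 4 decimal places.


Answer: Macaulay duration = 2.8037 years

Derivation:
Coupon per period c = face * coupon_rate / m = 70.000000
Periods per year m = 1; per-period yield y/m = 0.086000
Number of cashflows N = 3
Cashflows (t years, CF_t, discount factor 1/(1+y/m)^(m*t), PV):
  t = 1.0000: CF_t = 70.000000, DF = 0.920810, PV = 64.456722
  t = 2.0000: CF_t = 70.000000, DF = 0.847892, PV = 59.352414
  t = 3.0000: CF_t = 1070.000000, DF = 0.780747, PV = 835.399675
Price P = sum_t PV_t = 959.208811
Macaulay numerator sum_t t * PV_t:
  t * PV_t at t = 1.0000: 64.456722
  t * PV_t at t = 2.0000: 118.704829
  t * PV_t at t = 3.0000: 2506.199025
Macaulay duration D = (sum_t t * PV_t) / P = 2689.360575 / 959.208811 = 2.803728


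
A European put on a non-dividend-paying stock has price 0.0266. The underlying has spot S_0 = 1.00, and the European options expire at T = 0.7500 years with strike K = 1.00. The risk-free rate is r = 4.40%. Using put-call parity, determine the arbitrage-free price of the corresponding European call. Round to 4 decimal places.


Answer: Call price = 0.0591

Derivation:
Put-call parity: C - P = S_0 * exp(-qT) - K * exp(-rT).
S_0 * exp(-qT) = 1.0000 * 1.00000000 = 1.00000000
K * exp(-rT) = 1.0000 * 0.96753856 = 0.96753856
C = P + S*exp(-qT) - K*exp(-rT)
C = 0.0266 + 1.00000000 - 0.96753856 = 0.0591


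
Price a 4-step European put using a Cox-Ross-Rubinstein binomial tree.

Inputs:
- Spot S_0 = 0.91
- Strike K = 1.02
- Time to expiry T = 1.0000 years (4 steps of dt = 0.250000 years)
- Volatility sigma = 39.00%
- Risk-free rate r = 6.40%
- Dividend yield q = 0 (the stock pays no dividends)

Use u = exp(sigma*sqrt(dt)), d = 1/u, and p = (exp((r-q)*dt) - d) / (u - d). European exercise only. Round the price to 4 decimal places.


dt = T/N = 0.250000
u = exp(sigma*sqrt(dt)) = 1.215311; d = 1/u = 0.822835
p = (exp((r-q)*dt) - d) / (u - d) = 0.492499
Discount per step: exp(-r*dt) = 0.984127
Stock lattice S(k, i) with i counting down-moves:
  k=0: S(0,0) = 0.9100
  k=1: S(1,0) = 1.1059; S(1,1) = 0.7488
  k=2: S(2,0) = 1.3441; S(2,1) = 0.9100; S(2,2) = 0.6161
  k=3: S(3,0) = 1.6334; S(3,1) = 1.1059; S(3,2) = 0.7488; S(3,3) = 0.5070
  k=4: S(4,0) = 1.9851; S(4,1) = 1.3441; S(4,2) = 0.9100; S(4,3) = 0.6161; S(4,4) = 0.4171
Terminal payoffs V(N, i) = max(K - S_T, 0):
  V(4,0) = 0.000000; V(4,1) = 0.000000; V(4,2) = 0.110000; V(4,3) = 0.403878; V(4,4) = 0.602851
Backward induction: V(k, i) = exp(-r*dt) * [p * V(k+1, i) + (1-p) * V(k+1, i+1)].
  V(3,0) = exp(-r*dt) * [p*0.000000 + (1-p)*0.000000] = 0.000000
  V(3,1) = exp(-r*dt) * [p*0.000000 + (1-p)*0.110000] = 0.054939
  V(3,2) = exp(-r*dt) * [p*0.110000 + (1-p)*0.403878] = 0.255030
  V(3,3) = exp(-r*dt) * [p*0.403878 + (1-p)*0.602851] = 0.496844
  V(2,0) = exp(-r*dt) * [p*0.000000 + (1-p)*0.054939] = 0.027439
  V(2,1) = exp(-r*dt) * [p*0.054939 + (1-p)*0.255030] = 0.154002
  V(2,2) = exp(-r*dt) * [p*0.255030 + (1-p)*0.496844] = 0.371755
  V(1,0) = exp(-r*dt) * [p*0.027439 + (1-p)*0.154002] = 0.090215
  V(1,1) = exp(-r*dt) * [p*0.154002 + (1-p)*0.371755] = 0.260313
  V(0,0) = exp(-r*dt) * [p*0.090215 + (1-p)*0.260313] = 0.173738

Answer: Price = V(0,0) = 0.1737


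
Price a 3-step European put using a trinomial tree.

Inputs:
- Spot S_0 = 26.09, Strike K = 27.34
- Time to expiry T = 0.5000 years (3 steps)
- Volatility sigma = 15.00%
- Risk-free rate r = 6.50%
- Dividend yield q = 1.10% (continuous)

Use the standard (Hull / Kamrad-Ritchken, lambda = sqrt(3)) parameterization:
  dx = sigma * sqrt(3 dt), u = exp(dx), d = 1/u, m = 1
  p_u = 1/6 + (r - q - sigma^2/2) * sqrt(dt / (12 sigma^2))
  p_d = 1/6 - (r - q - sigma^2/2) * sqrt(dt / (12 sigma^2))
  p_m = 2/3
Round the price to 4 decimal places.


Answer: Price = V(0,0) = 1.4260

Derivation:
dt = T/N = 0.166667; dx = sigma*sqrt(3*dt) = 0.106066
u = exp(dx) = 1.111895; d = 1/u = 0.899365
p_u = 0.200254, p_m = 0.666667, p_d = 0.133079
Discount per step: exp(-r*dt) = 0.989225
Stock lattice S(k, j) with j the centered position index:
  k=0: S(0,+0) = 26.0900
  k=1: S(1,-1) = 23.4644; S(1,+0) = 26.0900; S(1,+1) = 29.0093
  k=2: S(2,-2) = 21.1031; S(2,-1) = 23.4644; S(2,+0) = 26.0900; S(2,+1) = 29.0093; S(2,+2) = 32.2554
  k=3: S(3,-3) = 18.9794; S(3,-2) = 21.1031; S(3,-1) = 23.4644; S(3,+0) = 26.0900; S(3,+1) = 29.0093; S(3,+2) = 32.2554; S(3,+3) = 35.8646
Terminal payoffs V(N, j) = max(K - S_T, 0):
  V(3,-3) = 8.360603; V(3,-2) = 6.236898; V(3,-1) = 3.875560; V(3,+0) = 1.250000; V(3,+1) = 0.000000; V(3,+2) = 0.000000; V(3,+3) = 0.000000
Backward induction: V(k, j) = exp(-r*dt) * [p_u * V(k+1, j+1) + p_m * V(k+1, j) + p_d * V(k+1, j-1)]
  V(2,-2) = exp(-r*dt) * [p_u*3.875560 + p_m*6.236898 + p_d*8.360603] = 5.981499
  V(2,-1) = exp(-r*dt) * [p_u*1.250000 + p_m*3.875560 + p_d*6.236898] = 3.624546
  V(2,+0) = exp(-r*dt) * [p_u*0.000000 + p_m*1.250000 + p_d*3.875560] = 1.334553
  V(2,+1) = exp(-r*dt) * [p_u*0.000000 + p_m*0.000000 + p_d*1.250000] = 0.164556
  V(2,+2) = exp(-r*dt) * [p_u*0.000000 + p_m*0.000000 + p_d*0.000000] = 0.000000
  V(1,-1) = exp(-r*dt) * [p_u*1.334553 + p_m*3.624546 + p_d*5.981499] = 3.442134
  V(1,+0) = exp(-r*dt) * [p_u*0.164556 + p_m*1.334553 + p_d*3.624546] = 1.389868
  V(1,+1) = exp(-r*dt) * [p_u*0.000000 + p_m*0.164556 + p_d*1.334553] = 0.284210
  V(0,+0) = exp(-r*dt) * [p_u*0.284210 + p_m*1.389868 + p_d*3.442134] = 1.426036


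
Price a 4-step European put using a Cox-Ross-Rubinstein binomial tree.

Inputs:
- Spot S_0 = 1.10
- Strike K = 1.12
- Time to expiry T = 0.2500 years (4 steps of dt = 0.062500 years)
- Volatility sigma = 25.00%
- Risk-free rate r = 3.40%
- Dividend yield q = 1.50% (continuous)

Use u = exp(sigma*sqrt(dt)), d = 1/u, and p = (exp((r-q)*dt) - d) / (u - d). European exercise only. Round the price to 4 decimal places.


Answer: Price = V(0,0) = 0.0625

Derivation:
dt = T/N = 0.062500
u = exp(sigma*sqrt(dt)) = 1.064494; d = 1/u = 0.939413
p = (exp((r-q)*dt) - d) / (u - d) = 0.493880
Discount per step: exp(-r*dt) = 0.997877
Stock lattice S(k, i) with i counting down-moves:
  k=0: S(0,0) = 1.1000
  k=1: S(1,0) = 1.1709; S(1,1) = 1.0334
  k=2: S(2,0) = 1.2465; S(2,1) = 1.1000; S(2,2) = 0.9707
  k=3: S(3,0) = 1.3269; S(3,1) = 1.1709; S(3,2) = 1.0334; S(3,3) = 0.9119
  k=4: S(4,0) = 1.4124; S(4,1) = 1.2465; S(4,2) = 1.1000; S(4,3) = 0.9707; S(4,4) = 0.8567
Terminal payoffs V(N, i) = max(K - S_T, 0):
  V(4,0) = 0.000000; V(4,1) = 0.000000; V(4,2) = 0.020000; V(4,3) = 0.149253; V(4,4) = 0.263319
Backward induction: V(k, i) = exp(-r*dt) * [p * V(k+1, i) + (1-p) * V(k+1, i+1)].
  V(3,0) = exp(-r*dt) * [p*0.000000 + (1-p)*0.000000] = 0.000000
  V(3,1) = exp(-r*dt) * [p*0.000000 + (1-p)*0.020000] = 0.010101
  V(3,2) = exp(-r*dt) * [p*0.020000 + (1-p)*0.149253] = 0.085236
  V(3,3) = exp(-r*dt) * [p*0.149253 + (1-p)*0.263319] = 0.206545
  V(2,0) = exp(-r*dt) * [p*0.000000 + (1-p)*0.010101] = 0.005101
  V(2,1) = exp(-r*dt) * [p*0.010101 + (1-p)*0.085236] = 0.048026
  V(2,2) = exp(-r*dt) * [p*0.085236 + (1-p)*0.206545] = 0.146322
  V(1,0) = exp(-r*dt) * [p*0.005101 + (1-p)*0.048026] = 0.026770
  V(1,1) = exp(-r*dt) * [p*0.048026 + (1-p)*0.146322] = 0.097568
  V(0,0) = exp(-r*dt) * [p*0.026770 + (1-p)*0.097568] = 0.062469


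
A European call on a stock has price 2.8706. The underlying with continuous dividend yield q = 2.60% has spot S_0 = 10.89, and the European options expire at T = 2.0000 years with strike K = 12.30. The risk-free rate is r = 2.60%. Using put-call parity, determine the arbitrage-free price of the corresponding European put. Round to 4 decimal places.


Put-call parity: C - P = S_0 * exp(-qT) - K * exp(-rT).
S_0 * exp(-qT) = 10.8900 * 0.94932887 = 10.33819136
K * exp(-rT) = 12.3000 * 0.94932887 = 11.67674506
P = C - S*exp(-qT) + K*exp(-rT)
P = 2.8706 - 10.33819136 + 11.67674506 = 4.2092

Answer: Put price = 4.2092


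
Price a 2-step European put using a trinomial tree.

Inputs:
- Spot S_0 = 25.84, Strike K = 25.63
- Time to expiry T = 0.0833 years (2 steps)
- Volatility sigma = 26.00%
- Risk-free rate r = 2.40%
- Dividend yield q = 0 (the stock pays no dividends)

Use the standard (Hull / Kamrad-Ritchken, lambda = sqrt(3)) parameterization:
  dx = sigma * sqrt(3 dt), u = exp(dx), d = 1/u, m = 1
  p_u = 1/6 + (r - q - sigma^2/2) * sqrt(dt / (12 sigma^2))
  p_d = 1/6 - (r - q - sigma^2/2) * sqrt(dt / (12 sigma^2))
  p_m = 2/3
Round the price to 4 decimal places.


Answer: Price = V(0,0) = 0.5802

Derivation:
dt = T/N = 0.041650; dx = sigma*sqrt(3*dt) = 0.091905
u = exp(dx) = 1.096261; d = 1/u = 0.912191
p_u = 0.164446, p_m = 0.666667, p_d = 0.168887
Discount per step: exp(-r*dt) = 0.999001
Stock lattice S(k, j) with j the centered position index:
  k=0: S(0,+0) = 25.8400
  k=1: S(1,-1) = 23.5710; S(1,+0) = 25.8400; S(1,+1) = 28.3274
  k=2: S(2,-2) = 21.5013; S(2,-1) = 23.5710; S(2,+0) = 25.8400; S(2,+1) = 28.3274; S(2,+2) = 31.0542
Terminal payoffs V(N, j) = max(K - S_T, 0):
  V(2,-2) = 4.128715; V(2,-1) = 2.058975; V(2,+0) = 0.000000; V(2,+1) = 0.000000; V(2,+2) = 0.000000
Backward induction: V(k, j) = exp(-r*dt) * [p_u * V(k+1, j+1) + p_m * V(k+1, j) + p_d * V(k+1, j-1)]
  V(1,-1) = exp(-r*dt) * [p_u*0.000000 + p_m*2.058975 + p_d*4.128715] = 2.067870
  V(1,+0) = exp(-r*dt) * [p_u*0.000000 + p_m*0.000000 + p_d*2.058975] = 0.347387
  V(1,+1) = exp(-r*dt) * [p_u*0.000000 + p_m*0.000000 + p_d*0.000000] = 0.000000
  V(0,+0) = exp(-r*dt) * [p_u*0.000000 + p_m*0.347387 + p_d*2.067870] = 0.580248


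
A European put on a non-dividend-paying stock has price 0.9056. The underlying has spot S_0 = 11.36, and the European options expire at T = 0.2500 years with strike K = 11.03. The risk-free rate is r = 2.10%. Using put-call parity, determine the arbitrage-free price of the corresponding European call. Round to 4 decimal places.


Answer: Call price = 1.2934

Derivation:
Put-call parity: C - P = S_0 * exp(-qT) - K * exp(-rT).
S_0 * exp(-qT) = 11.3600 * 1.00000000 = 11.36000000
K * exp(-rT) = 11.0300 * 0.99476376 = 10.97224424
C = P + S*exp(-qT) - K*exp(-rT)
C = 0.9056 + 11.36000000 - 10.97224424 = 1.2934


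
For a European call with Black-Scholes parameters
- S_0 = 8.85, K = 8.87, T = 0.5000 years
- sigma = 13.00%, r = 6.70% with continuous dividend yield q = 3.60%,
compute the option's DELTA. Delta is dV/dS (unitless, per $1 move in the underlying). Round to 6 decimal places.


d1 = 0.1900231192; d2 = 0.0980992376
phi(d1) = 0.3918042500; exp(-qT) = 0.9821610324; exp(-rT) = 0.9670549112
N(d1) = 0.5753544929
Delta = exp(-qT) * N(d1) = 0.9821610324 * 0.5753544929 = 0.565091

Answer: Delta = 0.565091


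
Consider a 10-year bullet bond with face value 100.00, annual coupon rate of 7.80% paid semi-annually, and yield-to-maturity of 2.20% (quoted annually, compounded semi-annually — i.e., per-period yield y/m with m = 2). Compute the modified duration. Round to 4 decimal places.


Coupon per period c = face * coupon_rate / m = 3.900000
Periods per year m = 2; per-period yield y/m = 0.011000
Number of cashflows N = 20
Cashflows (t years, CF_t, discount factor 1/(1+y/m)^(m*t), PV):
  t = 0.5000: CF_t = 3.900000, DF = 0.989120, PV = 3.857567
  t = 1.0000: CF_t = 3.900000, DF = 0.978358, PV = 3.815595
  t = 1.5000: CF_t = 3.900000, DF = 0.967713, PV = 3.774080
  t = 2.0000: CF_t = 3.900000, DF = 0.957184, PV = 3.733017
  t = 2.5000: CF_t = 3.900000, DF = 0.946769, PV = 3.692401
  t = 3.0000: CF_t = 3.900000, DF = 0.936468, PV = 3.652226
  t = 3.5000: CF_t = 3.900000, DF = 0.926279, PV = 3.612489
  t = 4.0000: CF_t = 3.900000, DF = 0.916201, PV = 3.573184
  t = 4.5000: CF_t = 3.900000, DF = 0.906232, PV = 3.534306
  t = 5.0000: CF_t = 3.900000, DF = 0.896372, PV = 3.495852
  t = 5.5000: CF_t = 3.900000, DF = 0.886620, PV = 3.457816
  t = 6.0000: CF_t = 3.900000, DF = 0.876973, PV = 3.420194
  t = 6.5000: CF_t = 3.900000, DF = 0.867431, PV = 3.382981
  t = 7.0000: CF_t = 3.900000, DF = 0.857993, PV = 3.346173
  t = 7.5000: CF_t = 3.900000, DF = 0.848658, PV = 3.309766
  t = 8.0000: CF_t = 3.900000, DF = 0.839424, PV = 3.273755
  t = 8.5000: CF_t = 3.900000, DF = 0.830291, PV = 3.238135
  t = 9.0000: CF_t = 3.900000, DF = 0.821257, PV = 3.202903
  t = 9.5000: CF_t = 3.900000, DF = 0.812322, PV = 3.168055
  t = 10.0000: CF_t = 103.900000, DF = 0.803483, PV = 83.481921
Price P = sum_t PV_t = 150.022417
First compute Macaulay numerator sum_t t * PV_t:
  t * PV_t at t = 0.5000: 1.928783
  t * PV_t at t = 1.0000: 3.815595
  t * PV_t at t = 1.5000: 5.661121
  t * PV_t at t = 2.0000: 7.466034
  t * PV_t at t = 2.5000: 9.231002
  t * PV_t at t = 3.0000: 10.956679
  t * PV_t at t = 3.5000: 12.643711
  t * PV_t at t = 4.0000: 14.292735
  t * PV_t at t = 4.5000: 15.904379
  t * PV_t at t = 5.0000: 17.479261
  t * PV_t at t = 5.5000: 19.017989
  t * PV_t at t = 6.0000: 20.521164
  t * PV_t at t = 6.5000: 21.989378
  t * PV_t at t = 7.0000: 23.423213
  t * PV_t at t = 7.5000: 24.823244
  t * PV_t at t = 8.0000: 26.190037
  t * PV_t at t = 8.5000: 27.524148
  t * PV_t at t = 9.0000: 28.826128
  t * PV_t at t = 9.5000: 30.096518
  t * PV_t at t = 10.0000: 834.819213
Macaulay duration D = 1156.610332 / 150.022417 = 7.709583
Modified duration = D / (1 + y/m) = 7.709583 / (1 + 0.011000) = 7.625701

Answer: Modified duration = 7.6257


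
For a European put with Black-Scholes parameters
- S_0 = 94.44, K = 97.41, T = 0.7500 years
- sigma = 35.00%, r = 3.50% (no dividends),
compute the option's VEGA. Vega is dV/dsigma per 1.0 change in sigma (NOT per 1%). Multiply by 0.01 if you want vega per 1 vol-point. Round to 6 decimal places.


Answer: Vega = 32.328103

Derivation:
d1 = 0.1360017427; d2 = -0.1671071487
phi(d1) = 0.3952697759; exp(-qT) = 1.0000000000; exp(-rT) = 0.9740915363
Vega = S * exp(-qT) * phi(d1) * sqrt(T) = 94.4400 * 1.0000000000 * 0.3952697759 * 0.8660254038 = 32.328103


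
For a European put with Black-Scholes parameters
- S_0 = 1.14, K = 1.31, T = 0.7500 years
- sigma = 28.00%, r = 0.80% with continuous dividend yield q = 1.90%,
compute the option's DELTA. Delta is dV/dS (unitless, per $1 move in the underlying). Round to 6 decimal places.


d1 = -0.4860005685; d2 = -0.7284876816
phi(d1) = 0.3545035888; exp(-qT) = 0.9858510507; exp(-rT) = 0.9940179641
N(-d1) = 0.6865166186
Delta = -exp(-qT) * N(-d1) = -0.9858510507 * 0.6865166186 = -0.676803

Answer: Delta = -0.676803


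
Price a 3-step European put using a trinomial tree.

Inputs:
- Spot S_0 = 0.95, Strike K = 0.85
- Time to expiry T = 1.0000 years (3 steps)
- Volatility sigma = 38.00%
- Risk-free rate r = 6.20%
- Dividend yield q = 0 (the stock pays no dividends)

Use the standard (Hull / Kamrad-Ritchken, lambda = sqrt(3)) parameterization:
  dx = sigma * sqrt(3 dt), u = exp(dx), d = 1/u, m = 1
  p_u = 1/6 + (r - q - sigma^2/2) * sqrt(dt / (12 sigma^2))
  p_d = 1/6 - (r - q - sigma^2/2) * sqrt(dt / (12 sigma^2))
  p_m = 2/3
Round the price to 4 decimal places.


dt = T/N = 0.333333; dx = sigma*sqrt(3*dt) = 0.380000
u = exp(dx) = 1.462285; d = 1/u = 0.683861
p_u = 0.162193, p_m = 0.666667, p_d = 0.171140
Discount per step: exp(-r*dt) = 0.979545
Stock lattice S(k, j) with j the centered position index:
  k=0: S(0,+0) = 0.9500
  k=1: S(1,-1) = 0.6497; S(1,+0) = 0.9500; S(1,+1) = 1.3892
  k=2: S(2,-2) = 0.4443; S(2,-1) = 0.6497; S(2,+0) = 0.9500; S(2,+1) = 1.3892; S(2,+2) = 2.0314
  k=3: S(3,-3) = 0.3038; S(3,-2) = 0.4443; S(3,-1) = 0.6497; S(3,+0) = 0.9500; S(3,+1) = 1.3892; S(3,+2) = 2.0314; S(3,+3) = 2.9704
Terminal payoffs V(N, j) = max(K - S_T, 0):
  V(3,-3) = 0.546172; V(3,-2) = 0.405717; V(3,-1) = 0.200332; V(3,+0) = 0.000000; V(3,+1) = 0.000000; V(3,+2) = 0.000000; V(3,+3) = 0.000000
Backward induction: V(k, j) = exp(-r*dt) * [p_u * V(k+1, j+1) + p_m * V(k+1, j) + p_d * V(k+1, j-1)]
  V(2,-2) = exp(-r*dt) * [p_u*0.200332 + p_m*0.405717 + p_d*0.546172] = 0.388333
  V(2,-1) = exp(-r*dt) * [p_u*0.000000 + p_m*0.200332 + p_d*0.405717] = 0.198837
  V(2,+0) = exp(-r*dt) * [p_u*0.000000 + p_m*0.000000 + p_d*0.200332] = 0.033584
  V(2,+1) = exp(-r*dt) * [p_u*0.000000 + p_m*0.000000 + p_d*0.000000] = 0.000000
  V(2,+2) = exp(-r*dt) * [p_u*0.000000 + p_m*0.000000 + p_d*0.000000] = 0.000000
  V(1,-1) = exp(-r*dt) * [p_u*0.033584 + p_m*0.198837 + p_d*0.388333] = 0.200282
  V(1,+0) = exp(-r*dt) * [p_u*0.000000 + p_m*0.033584 + p_d*0.198837] = 0.055264
  V(1,+1) = exp(-r*dt) * [p_u*0.000000 + p_m*0.000000 + p_d*0.033584] = 0.005630
  V(0,+0) = exp(-r*dt) * [p_u*0.005630 + p_m*0.055264 + p_d*0.200282] = 0.070559

Answer: Price = V(0,0) = 0.0706


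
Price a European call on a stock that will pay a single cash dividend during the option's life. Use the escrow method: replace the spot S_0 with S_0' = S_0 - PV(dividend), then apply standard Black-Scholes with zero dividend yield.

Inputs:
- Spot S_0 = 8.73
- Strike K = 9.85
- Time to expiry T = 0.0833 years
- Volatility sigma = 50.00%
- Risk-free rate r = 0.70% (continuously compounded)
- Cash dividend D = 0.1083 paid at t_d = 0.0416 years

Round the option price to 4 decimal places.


PV(D) = D * exp(-r * t_d) = 0.1083 * 0.99970884 = 0.10826847
S_0' = S_0 - PV(D) = 8.7300 - 0.10826847 = 8.62173153
d1 = (ln(S_0'/K) + (r + sigma^2/2)*T) / (sigma*sqrt(T)) = -0.84672594
d2 = d1 - sigma*sqrt(T) = -0.99103464
exp(-rT) = 0.99941707
N(d1) = 0.19857395; N(d2) = 0.16083433
C = S_0' * N(d1) - K * exp(-rT) * N(d2) = 8.62173153 * 0.19857395 - 9.8500 * 0.99941707 * 0.16083433 = 0.1288

Answer: Price = 0.1288


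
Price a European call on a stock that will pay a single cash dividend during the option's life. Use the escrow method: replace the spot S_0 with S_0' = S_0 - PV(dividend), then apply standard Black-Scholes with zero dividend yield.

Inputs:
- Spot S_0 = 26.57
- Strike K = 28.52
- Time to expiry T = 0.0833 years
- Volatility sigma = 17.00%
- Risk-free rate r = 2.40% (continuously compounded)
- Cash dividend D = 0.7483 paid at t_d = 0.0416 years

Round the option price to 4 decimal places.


Answer: Price = 0.0118

Derivation:
PV(D) = D * exp(-r * t_d) = 0.7483 * 0.99900210 = 0.74755327
S_0' = S_0 - PV(D) = 26.5700 - 0.74755327 = 25.82244673
d1 = (ln(S_0'/K) + (r + sigma^2/2)*T) / (sigma*sqrt(T)) = -1.95982173
d2 = d1 - sigma*sqrt(T) = -2.00888668
exp(-rT) = 0.99800280
N(d1) = 0.02500832; N(d2) = 0.02227458
C = S_0' * N(d1) - K * exp(-rT) * N(d2) = 25.82244673 * 0.02500832 - 28.5200 * 0.99800280 * 0.02227458 = 0.0118


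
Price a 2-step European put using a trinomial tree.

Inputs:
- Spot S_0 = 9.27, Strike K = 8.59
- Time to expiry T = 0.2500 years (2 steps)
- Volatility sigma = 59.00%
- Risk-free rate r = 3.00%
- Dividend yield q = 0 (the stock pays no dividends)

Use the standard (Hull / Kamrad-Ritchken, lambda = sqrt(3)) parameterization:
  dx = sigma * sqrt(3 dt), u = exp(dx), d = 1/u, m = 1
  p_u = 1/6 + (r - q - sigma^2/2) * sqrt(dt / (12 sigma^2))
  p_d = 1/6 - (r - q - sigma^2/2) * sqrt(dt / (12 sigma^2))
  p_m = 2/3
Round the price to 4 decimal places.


Answer: Price = V(0,0) = 0.6893

Derivation:
dt = T/N = 0.125000; dx = sigma*sqrt(3*dt) = 0.361300
u = exp(dx) = 1.435194; d = 1/u = 0.696770
p_u = 0.141748, p_m = 0.666667, p_d = 0.191585
Discount per step: exp(-r*dt) = 0.996257
Stock lattice S(k, j) with j the centered position index:
  k=0: S(0,+0) = 9.2700
  k=1: S(1,-1) = 6.4591; S(1,+0) = 9.2700; S(1,+1) = 13.3042
  k=2: S(2,-2) = 4.5005; S(2,-1) = 6.4591; S(2,+0) = 9.2700; S(2,+1) = 13.3042; S(2,+2) = 19.0942
Terminal payoffs V(N, j) = max(K - S_T, 0):
  V(2,-2) = 4.089521; V(2,-1) = 2.130941; V(2,+0) = 0.000000; V(2,+1) = 0.000000; V(2,+2) = 0.000000
Backward induction: V(k, j) = exp(-r*dt) * [p_u * V(k+1, j+1) + p_m * V(k+1, j) + p_d * V(k+1, j-1)]
  V(1,-1) = exp(-r*dt) * [p_u*0.000000 + p_m*2.130941 + p_d*4.089521] = 2.195870
  V(1,+0) = exp(-r*dt) * [p_u*0.000000 + p_m*0.000000 + p_d*2.130941] = 0.406729
  V(1,+1) = exp(-r*dt) * [p_u*0.000000 + p_m*0.000000 + p_d*0.000000] = 0.000000
  V(0,+0) = exp(-r*dt) * [p_u*0.000000 + p_m*0.406729 + p_d*2.195870] = 0.689260


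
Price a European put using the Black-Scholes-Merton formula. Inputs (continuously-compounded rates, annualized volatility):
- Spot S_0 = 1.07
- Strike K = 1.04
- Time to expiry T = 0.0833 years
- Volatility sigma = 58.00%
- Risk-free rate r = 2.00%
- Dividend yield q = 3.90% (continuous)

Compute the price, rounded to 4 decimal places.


Answer: Price = 0.0570

Derivation:
d1 = (ln(S/K) + (r - q + 0.5*sigma^2) * T) / (sigma * sqrt(T)) = 0.24412642
d2 = d1 - sigma * sqrt(T) = 0.07672833
exp(-rT) = 0.99833539; exp(-qT) = 0.99675657
P = K * exp(-rT) * N(-d2) - S_0 * exp(-qT) * N(-d1)
N(-d1) = 0.40356646; N(-d2) = 0.46941983
P = 1.0400 * 0.99833539 * 0.46941983 - 1.0700 * 0.99675657 * 0.40356646 = 0.0570


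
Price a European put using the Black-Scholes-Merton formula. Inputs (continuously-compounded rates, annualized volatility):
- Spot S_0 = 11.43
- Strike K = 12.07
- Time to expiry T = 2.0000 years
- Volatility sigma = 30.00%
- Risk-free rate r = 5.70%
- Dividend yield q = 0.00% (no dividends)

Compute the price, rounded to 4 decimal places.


Answer: Price = 1.5525

Derivation:
d1 = (ln(S/K) + (r - q + 0.5*sigma^2) * T) / (sigma * sqrt(T)) = 0.35241835
d2 = d1 - sigma * sqrt(T) = -0.07184572
exp(-rT) = 0.89225796; exp(-qT) = 1.00000000
P = K * exp(-rT) * N(-d2) - S_0 * exp(-qT) * N(-d1)
N(-d1) = 0.36226227; N(-d2) = 0.52863766
P = 12.0700 * 0.89225796 * 0.52863766 - 11.4300 * 1.00000000 * 0.36226227 = 1.5525


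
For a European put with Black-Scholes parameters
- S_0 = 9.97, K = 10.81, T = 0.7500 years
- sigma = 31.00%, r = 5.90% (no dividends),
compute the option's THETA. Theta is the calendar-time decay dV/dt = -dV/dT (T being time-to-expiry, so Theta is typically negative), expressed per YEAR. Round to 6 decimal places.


d1 = -0.0022481188; d2 = -0.2707159940
phi(d1) = 0.3989412723; exp(-qT) = 1.0000000000; exp(-rT) = 0.9567147489
Theta = -S*exp(-qT)*phi(d1)*sigma/(2*sqrt(T)) + r*K*exp(-rT)*N(-d2) - q*S*exp(-qT)*N(-d1)
N(-d1) = 0.5008968689; N(-d2) = 0.6066952627; sqrt(T) = 0.8660254038
Term 1 = -9.9700 * 1.0000000000 * 0.3989412723 * 0.3100 / (2 * 0.8660254038) = -0.7118773796
Term 2 = 0.0590 * 10.8100 * 0.9567147489 * 0.6066952627 = 0.3701951960
Term 3 = 0 (no dividend yield, q = 0)
Theta = -0.7118773796 + (0.3701951960) + (0.0000000000) = -0.341682

Answer: Theta = -0.341682


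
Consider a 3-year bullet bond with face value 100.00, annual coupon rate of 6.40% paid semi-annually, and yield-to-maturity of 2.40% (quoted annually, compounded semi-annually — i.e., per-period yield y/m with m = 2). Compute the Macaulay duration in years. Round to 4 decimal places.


Coupon per period c = face * coupon_rate / m = 3.200000
Periods per year m = 2; per-period yield y/m = 0.012000
Number of cashflows N = 6
Cashflows (t years, CF_t, discount factor 1/(1+y/m)^(m*t), PV):
  t = 0.5000: CF_t = 3.200000, DF = 0.988142, PV = 3.162055
  t = 1.0000: CF_t = 3.200000, DF = 0.976425, PV = 3.124561
  t = 1.5000: CF_t = 3.200000, DF = 0.964847, PV = 3.087510
  t = 2.0000: CF_t = 3.200000, DF = 0.953406, PV = 3.050900
  t = 2.5000: CF_t = 3.200000, DF = 0.942101, PV = 3.014723
  t = 3.0000: CF_t = 103.200000, DF = 0.930930, PV = 96.071954
Price P = sum_t PV_t = 111.511703
Macaulay numerator sum_t t * PV_t:
  t * PV_t at t = 0.5000: 1.581028
  t * PV_t at t = 1.0000: 3.124561
  t * PV_t at t = 1.5000: 4.631266
  t * PV_t at t = 2.0000: 6.101799
  t * PV_t at t = 2.5000: 7.536808
  t * PV_t at t = 3.0000: 288.215861
Macaulay duration D = (sum_t t * PV_t) / P = 311.191322 / 111.511703 = 2.790661

Answer: Macaulay duration = 2.7907 years


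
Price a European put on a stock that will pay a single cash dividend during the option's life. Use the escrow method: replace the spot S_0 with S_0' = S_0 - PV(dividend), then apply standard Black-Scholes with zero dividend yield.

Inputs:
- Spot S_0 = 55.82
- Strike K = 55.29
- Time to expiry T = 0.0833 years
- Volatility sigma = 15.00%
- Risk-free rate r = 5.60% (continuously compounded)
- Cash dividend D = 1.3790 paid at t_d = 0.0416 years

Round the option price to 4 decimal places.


Answer: Price = 1.2686

Derivation:
PV(D) = D * exp(-r * t_d) = 1.3790 * 0.99767311 = 1.37579122
S_0' = S_0 - PV(D) = 55.8200 - 1.37579122 = 54.44420878
d1 = (ln(S_0'/K) + (r + sigma^2/2)*T) / (sigma*sqrt(T)) = -0.22668188
d2 = d1 - sigma*sqrt(T) = -0.26997449
exp(-rT) = 0.99534606
N(-d1) = 0.58966444; N(-d2) = 0.60641006
P = K * exp(-rT) * N(-d2) - S_0' * N(-d1) = 55.2900 * 0.99534606 * 0.60641006 - 54.44420878 * 0.58966444 = 1.2686


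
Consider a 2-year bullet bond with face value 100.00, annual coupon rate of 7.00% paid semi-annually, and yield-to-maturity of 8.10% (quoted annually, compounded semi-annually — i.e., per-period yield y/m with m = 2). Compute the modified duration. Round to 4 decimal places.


Answer: Modified duration = 1.8257

Derivation:
Coupon per period c = face * coupon_rate / m = 3.500000
Periods per year m = 2; per-period yield y/m = 0.040500
Number of cashflows N = 4
Cashflows (t years, CF_t, discount factor 1/(1+y/m)^(m*t), PV):
  t = 0.5000: CF_t = 3.500000, DF = 0.961076, PV = 3.363767
  t = 1.0000: CF_t = 3.500000, DF = 0.923668, PV = 3.232838
  t = 1.5000: CF_t = 3.500000, DF = 0.887715, PV = 3.107004
  t = 2.0000: CF_t = 103.500000, DF = 0.853162, PV = 88.302299
Price P = sum_t PV_t = 98.005908
First compute Macaulay numerator sum_t t * PV_t:
  t * PV_t at t = 0.5000: 1.681884
  t * PV_t at t = 1.0000: 3.232838
  t * PV_t at t = 1.5000: 4.660506
  t * PV_t at t = 2.0000: 176.604598
Macaulay duration D = 186.179825 / 98.005908 = 1.899680
Modified duration = D / (1 + y/m) = 1.899680 / (1 + 0.040500) = 1.825737


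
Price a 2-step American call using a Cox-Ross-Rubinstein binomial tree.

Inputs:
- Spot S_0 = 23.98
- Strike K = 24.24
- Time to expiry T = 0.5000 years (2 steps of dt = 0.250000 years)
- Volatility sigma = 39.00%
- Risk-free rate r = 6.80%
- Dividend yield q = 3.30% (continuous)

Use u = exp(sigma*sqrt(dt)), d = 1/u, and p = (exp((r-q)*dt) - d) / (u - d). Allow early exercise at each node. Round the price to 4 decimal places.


dt = T/N = 0.250000
u = exp(sigma*sqrt(dt)) = 1.215311; d = 1/u = 0.822835
p = (exp((r-q)*dt) - d) / (u - d) = 0.473796
Discount per step: exp(-r*dt) = 0.983144
Stock lattice S(k, i) with i counting down-moves:
  k=0: S(0,0) = 23.9800
  k=1: S(1,0) = 29.1432; S(1,1) = 19.7316
  k=2: S(2,0) = 35.4180; S(2,1) = 23.9800; S(2,2) = 16.2358
Terminal payoffs V(N, i) = max(S_T - K, 0):
  V(2,0) = 11.177999; V(2,1) = 0.000000; V(2,2) = 0.000000
Backward induction: V(k, i) = exp(-r*dt) * [p * V(k+1, i) + (1-p) * V(k+1, i+1)]; then take max(V_cont, immediate exercise) for American.
  V(1,0) = exp(-r*dt) * [p*11.177999 + (1-p)*0.000000] = 5.206819; exercise = 4.903157; V(1,0) = max -> 5.206819
  V(1,1) = exp(-r*dt) * [p*0.000000 + (1-p)*0.000000] = 0.000000; exercise = 0.000000; V(1,1) = max -> 0.000000
  V(0,0) = exp(-r*dt) * [p*5.206819 + (1-p)*0.000000] = 2.425386; exercise = 0.000000; V(0,0) = max -> 2.425386

Answer: Price = V(0,0) = 2.4254


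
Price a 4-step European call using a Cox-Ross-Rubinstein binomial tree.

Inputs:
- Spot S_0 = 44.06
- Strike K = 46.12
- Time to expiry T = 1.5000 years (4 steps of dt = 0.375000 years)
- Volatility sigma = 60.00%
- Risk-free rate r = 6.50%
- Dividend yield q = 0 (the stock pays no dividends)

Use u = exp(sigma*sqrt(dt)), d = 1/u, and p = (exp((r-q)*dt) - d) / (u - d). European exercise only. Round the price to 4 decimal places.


dt = T/N = 0.375000
u = exp(sigma*sqrt(dt)) = 1.444009; d = 1/u = 0.692516
p = (exp((r-q)*dt) - d) / (u - d) = 0.441998
Discount per step: exp(-r*dt) = 0.975920
Stock lattice S(k, i) with i counting down-moves:
  k=0: S(0,0) = 44.0600
  k=1: S(1,0) = 63.6230; S(1,1) = 30.5123
  k=2: S(2,0) = 91.8723; S(2,1) = 44.0600; S(2,2) = 21.1302
  k=3: S(3,0) = 132.6644; S(3,1) = 63.6230; S(3,2) = 30.5123; S(3,3) = 14.6330
  k=4: S(4,0) = 191.5686; S(4,1) = 91.8723; S(4,2) = 44.0600; S(4,3) = 21.1302; S(4,4) = 10.1336
Terminal payoffs V(N, i) = max(S_T - K, 0):
  V(4,0) = 145.448642; V(4,1) = 45.752272; V(4,2) = 0.000000; V(4,3) = 0.000000; V(4,4) = 0.000000
Backward induction: V(k, i) = exp(-r*dt) * [p * V(k+1, i) + (1-p) * V(k+1, i+1)].
  V(3,0) = exp(-r*dt) * [p*145.448642 + (1-p)*45.752272] = 87.654997
  V(3,1) = exp(-r*dt) * [p*45.752272 + (1-p)*0.000000] = 19.735438
  V(3,2) = exp(-r*dt) * [p*0.000000 + (1-p)*0.000000] = 0.000000
  V(3,3) = exp(-r*dt) * [p*0.000000 + (1-p)*0.000000] = 0.000000
  V(2,0) = exp(-r*dt) * [p*87.654997 + (1-p)*19.735438] = 48.557594
  V(2,1) = exp(-r*dt) * [p*19.735438 + (1-p)*0.000000] = 8.512966
  V(2,2) = exp(-r*dt) * [p*0.000000 + (1-p)*0.000000] = 0.000000
  V(1,0) = exp(-r*dt) * [p*48.557594 + (1-p)*8.512966] = 25.581392
  V(1,1) = exp(-r*dt) * [p*8.512966 + (1-p)*0.000000] = 3.672104
  V(0,0) = exp(-r*dt) * [p*25.581392 + (1-p)*3.672104] = 13.034344

Answer: Price = V(0,0) = 13.0343


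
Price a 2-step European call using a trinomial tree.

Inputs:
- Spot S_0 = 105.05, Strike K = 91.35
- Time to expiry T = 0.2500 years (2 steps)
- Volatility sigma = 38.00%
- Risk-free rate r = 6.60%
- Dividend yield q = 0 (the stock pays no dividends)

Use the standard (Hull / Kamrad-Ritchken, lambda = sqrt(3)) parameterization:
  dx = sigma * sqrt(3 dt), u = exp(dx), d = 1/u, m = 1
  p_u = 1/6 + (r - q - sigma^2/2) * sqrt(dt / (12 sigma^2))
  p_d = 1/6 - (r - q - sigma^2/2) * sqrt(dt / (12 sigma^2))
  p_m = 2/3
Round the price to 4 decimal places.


dt = T/N = 0.125000; dx = sigma*sqrt(3*dt) = 0.232702
u = exp(dx) = 1.262005; d = 1/u = 0.792390
p_u = 0.165001, p_m = 0.666667, p_d = 0.168332
Discount per step: exp(-r*dt) = 0.991784
Stock lattice S(k, j) with j the centered position index:
  k=0: S(0,+0) = 105.0500
  k=1: S(1,-1) = 83.2406; S(1,+0) = 105.0500; S(1,+1) = 132.5736
  k=2: S(2,-2) = 65.9590; S(2,-1) = 83.2406; S(2,+0) = 105.0500; S(2,+1) = 132.5736; S(2,+2) = 167.3085
Terminal payoffs V(N, j) = max(S_T - K, 0):
  V(2,-2) = 0.000000; V(2,-1) = 0.000000; V(2,+0) = 13.700000; V(2,+1) = 41.223599; V(2,+2) = 75.958511
Backward induction: V(k, j) = exp(-r*dt) * [p_u * V(k+1, j+1) + p_m * V(k+1, j) + p_d * V(k+1, j-1)]
  V(1,-1) = exp(-r*dt) * [p_u*13.700000 + p_m*0.000000 + p_d*0.000000] = 2.241947
  V(1,+0) = exp(-r*dt) * [p_u*41.223599 + p_m*13.700000 + p_d*0.000000] = 15.804361
  V(1,+1) = exp(-r*dt) * [p_u*75.958511 + p_m*41.223599 + p_d*13.700000] = 41.974091
  V(0,+0) = exp(-r*dt) * [p_u*41.974091 + p_m*15.804361 + p_d*2.241947] = 17.692848

Answer: Price = V(0,0) = 17.6928


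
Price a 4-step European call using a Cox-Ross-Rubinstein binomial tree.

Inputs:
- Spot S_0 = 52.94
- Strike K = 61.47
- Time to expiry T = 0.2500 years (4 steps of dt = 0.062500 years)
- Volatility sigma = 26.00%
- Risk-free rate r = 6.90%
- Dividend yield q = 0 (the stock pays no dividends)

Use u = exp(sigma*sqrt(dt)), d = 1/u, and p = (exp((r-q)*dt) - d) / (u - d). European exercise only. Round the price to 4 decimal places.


dt = T/N = 0.062500
u = exp(sigma*sqrt(dt)) = 1.067159; d = 1/u = 0.937067
p = (exp((r-q)*dt) - d) / (u - d) = 0.516977
Discount per step: exp(-r*dt) = 0.995697
Stock lattice S(k, i) with i counting down-moves:
  k=0: S(0,0) = 52.9400
  k=1: S(1,0) = 56.4954; S(1,1) = 49.6084
  k=2: S(2,0) = 60.2896; S(2,1) = 52.9400; S(2,2) = 46.4864
  k=3: S(3,0) = 64.3386; S(3,1) = 56.4954; S(3,2) = 49.6084; S(3,3) = 43.5609
  k=4: S(4,0) = 68.6595; S(4,1) = 60.2896; S(4,2) = 52.9400; S(4,3) = 46.4864; S(4,4) = 40.8195
Terminal payoffs V(N, i) = max(S_T - K, 0):
  V(4,0) = 7.189479; V(4,1) = 0.000000; V(4,2) = 0.000000; V(4,3) = 0.000000; V(4,4) = 0.000000
Backward induction: V(k, i) = exp(-r*dt) * [p * V(k+1, i) + (1-p) * V(k+1, i+1)].
  V(3,0) = exp(-r*dt) * [p*7.189479 + (1-p)*0.000000] = 3.700801
  V(3,1) = exp(-r*dt) * [p*0.000000 + (1-p)*0.000000] = 0.000000
  V(3,2) = exp(-r*dt) * [p*0.000000 + (1-p)*0.000000] = 0.000000
  V(3,3) = exp(-r*dt) * [p*0.000000 + (1-p)*0.000000] = 0.000000
  V(2,0) = exp(-r*dt) * [p*3.700801 + (1-p)*0.000000] = 1.904996
  V(2,1) = exp(-r*dt) * [p*0.000000 + (1-p)*0.000000] = 0.000000
  V(2,2) = exp(-r*dt) * [p*0.000000 + (1-p)*0.000000] = 0.000000
  V(1,0) = exp(-r*dt) * [p*1.904996 + (1-p)*0.000000] = 0.980601
  V(1,1) = exp(-r*dt) * [p*0.000000 + (1-p)*0.000000] = 0.000000
  V(0,0) = exp(-r*dt) * [p*0.980601 + (1-p)*0.000000] = 0.504767

Answer: Price = V(0,0) = 0.5048


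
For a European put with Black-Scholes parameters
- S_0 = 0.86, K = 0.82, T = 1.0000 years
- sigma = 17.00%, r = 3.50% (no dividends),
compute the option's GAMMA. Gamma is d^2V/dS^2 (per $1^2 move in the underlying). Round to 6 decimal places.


d1 = 0.5710473470; d2 = 0.4010473470
phi(d1) = 0.3389217347; exp(-qT) = 1.0000000000; exp(-rT) = 0.9656054163
Gamma = exp(-qT) * phi(d1) / (S * sigma * sqrt(T)) = 1.0000000000 * 0.3389217347 / (0.8600 * 0.1700 * 1.0000000000) = 2.318206

Answer: Gamma = 2.318206


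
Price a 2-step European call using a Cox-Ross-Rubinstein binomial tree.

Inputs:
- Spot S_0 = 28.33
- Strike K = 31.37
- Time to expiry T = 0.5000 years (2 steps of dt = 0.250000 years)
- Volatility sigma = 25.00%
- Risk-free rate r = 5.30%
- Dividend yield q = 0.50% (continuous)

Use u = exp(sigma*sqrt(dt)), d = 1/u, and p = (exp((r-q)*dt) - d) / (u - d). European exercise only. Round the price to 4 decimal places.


dt = T/N = 0.250000
u = exp(sigma*sqrt(dt)) = 1.133148; d = 1/u = 0.882497
p = (exp((r-q)*dt) - d) / (u - d) = 0.516954
Discount per step: exp(-r*dt) = 0.986837
Stock lattice S(k, i) with i counting down-moves:
  k=0: S(0,0) = 28.3300
  k=1: S(1,0) = 32.1021; S(1,1) = 25.0011
  k=2: S(2,0) = 36.3764; S(2,1) = 28.3300; S(2,2) = 22.0634
Terminal payoffs V(N, i) = max(S_T - K, 0):
  V(2,0) = 5.006440; V(2,1) = 0.000000; V(2,2) = 0.000000
Backward induction: V(k, i) = exp(-r*dt) * [p * V(k+1, i) + (1-p) * V(k+1, i+1)].
  V(1,0) = exp(-r*dt) * [p*5.006440 + (1-p)*0.000000] = 2.554034
  V(1,1) = exp(-r*dt) * [p*0.000000 + (1-p)*0.000000] = 0.000000
  V(0,0) = exp(-r*dt) * [p*2.554034 + (1-p)*0.000000] = 1.302940

Answer: Price = V(0,0) = 1.3029


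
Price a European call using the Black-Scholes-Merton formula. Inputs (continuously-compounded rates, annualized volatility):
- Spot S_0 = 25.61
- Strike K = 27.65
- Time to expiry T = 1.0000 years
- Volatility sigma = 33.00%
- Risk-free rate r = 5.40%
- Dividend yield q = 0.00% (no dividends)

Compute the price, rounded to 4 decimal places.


d1 = (ln(S/K) + (r - q + 0.5*sigma^2) * T) / (sigma * sqrt(T)) = 0.09638537
d2 = d1 - sigma * sqrt(T) = -0.23361463
exp(-rT) = 0.94743211; exp(-qT) = 1.00000000
C = S_0 * exp(-qT) * N(d1) - K * exp(-rT) * N(d2)
N(d1) = 0.53839274; N(d2) = 0.40764208
C = 25.6100 * 1.00000000 * 0.53839274 - 27.6500 * 0.94743211 * 0.40764208 = 3.1094

Answer: Price = 3.1094


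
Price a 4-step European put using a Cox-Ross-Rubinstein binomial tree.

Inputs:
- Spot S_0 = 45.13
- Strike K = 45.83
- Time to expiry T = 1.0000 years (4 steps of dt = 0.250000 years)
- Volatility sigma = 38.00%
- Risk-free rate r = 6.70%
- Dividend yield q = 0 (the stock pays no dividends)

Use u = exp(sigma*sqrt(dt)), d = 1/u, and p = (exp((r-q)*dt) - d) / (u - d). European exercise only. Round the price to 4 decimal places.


dt = T/N = 0.250000
u = exp(sigma*sqrt(dt)) = 1.209250; d = 1/u = 0.826959
p = (exp((r-q)*dt) - d) / (u - d) = 0.496826
Discount per step: exp(-r*dt) = 0.983390
Stock lattice S(k, i) with i counting down-moves:
  k=0: S(0,0) = 45.1300
  k=1: S(1,0) = 54.5734; S(1,1) = 37.3207
  k=2: S(2,0) = 65.9929; S(2,1) = 45.1300; S(2,2) = 30.8627
  k=3: S(3,0) = 79.8019; S(3,1) = 54.5734; S(3,2) = 37.3207; S(3,3) = 25.5222
  k=4: S(4,0) = 96.5004; S(4,1) = 65.9929; S(4,2) = 45.1300; S(4,3) = 30.8627; S(4,4) = 21.1058
Terminal payoffs V(N, i) = max(K - S_T, 0):
  V(4,0) = 0.000000; V(4,1) = 0.000000; V(4,2) = 0.700000; V(4,3) = 14.967335; V(4,4) = 24.724214
Backward induction: V(k, i) = exp(-r*dt) * [p * V(k+1, i) + (1-p) * V(k+1, i+1)].
  V(3,0) = exp(-r*dt) * [p*0.000000 + (1-p)*0.000000] = 0.000000
  V(3,1) = exp(-r*dt) * [p*0.000000 + (1-p)*0.700000] = 0.346371
  V(3,2) = exp(-r*dt) * [p*0.700000 + (1-p)*14.967335] = 7.748075
  V(3,3) = exp(-r*dt) * [p*14.967335 + (1-p)*24.724214] = 19.546578
  V(2,0) = exp(-r*dt) * [p*0.000000 + (1-p)*0.346371] = 0.171390
  V(2,1) = exp(-r*dt) * [p*0.346371 + (1-p)*7.748075] = 4.003098
  V(2,2) = exp(-r*dt) * [p*7.748075 + (1-p)*19.546578] = 13.457461
  V(1,0) = exp(-r*dt) * [p*0.171390 + (1-p)*4.003098] = 2.064533
  V(1,1) = exp(-r*dt) * [p*4.003098 + (1-p)*13.457461] = 8.614773
  V(0,0) = exp(-r*dt) * [p*2.064533 + (1-p)*8.614773] = 5.271402

Answer: Price = V(0,0) = 5.2714


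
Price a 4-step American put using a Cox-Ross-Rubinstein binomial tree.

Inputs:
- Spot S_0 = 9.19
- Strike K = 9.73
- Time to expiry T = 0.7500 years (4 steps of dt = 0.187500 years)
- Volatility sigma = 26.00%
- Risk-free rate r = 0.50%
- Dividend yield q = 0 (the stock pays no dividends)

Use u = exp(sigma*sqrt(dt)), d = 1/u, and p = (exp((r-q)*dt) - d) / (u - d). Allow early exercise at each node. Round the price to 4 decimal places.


dt = T/N = 0.187500
u = exp(sigma*sqrt(dt)) = 1.119165; d = 1/u = 0.893523
p = (exp((r-q)*dt) - d) / (u - d) = 0.476041
Discount per step: exp(-r*dt) = 0.999063
Stock lattice S(k, i) with i counting down-moves:
  k=0: S(0,0) = 9.1900
  k=1: S(1,0) = 10.2851; S(1,1) = 8.2115
  k=2: S(2,0) = 11.5108; S(2,1) = 9.1900; S(2,2) = 7.3371
  k=3: S(3,0) = 12.8824; S(3,1) = 10.2851; S(3,2) = 8.2115; S(3,3) = 6.5559
  k=4: S(4,0) = 14.4176; S(4,1) = 11.5108; S(4,2) = 9.1900; S(4,3) = 7.3371; S(4,4) = 5.8579
Terminal payoffs V(N, i) = max(K - S_T, 0):
  V(4,0) = 0.000000; V(4,1) = 0.000000; V(4,2) = 0.540000; V(4,3) = 2.392858; V(4,4) = 3.872150
Backward induction: V(k, i) = exp(-r*dt) * [p * V(k+1, i) + (1-p) * V(k+1, i+1)]; then take max(V_cont, immediate exercise) for American.
  V(3,0) = exp(-r*dt) * [p*0.000000 + (1-p)*0.000000] = 0.000000; exercise = 0.000000; V(3,0) = max -> 0.000000
  V(3,1) = exp(-r*dt) * [p*0.000000 + (1-p)*0.540000] = 0.282673; exercise = 0.000000; V(3,1) = max -> 0.282673
  V(3,2) = exp(-r*dt) * [p*0.540000 + (1-p)*2.392858] = 1.509407; exercise = 1.518524; V(3,2) = max -> 1.518524
  V(3,3) = exp(-r*dt) * [p*2.392858 + (1-p)*3.872150] = 3.164978; exercise = 3.174096; V(3,3) = max -> 3.174096
  V(2,0) = exp(-r*dt) * [p*0.000000 + (1-p)*0.282673] = 0.147970; exercise = 0.000000; V(2,0) = max -> 0.147970
  V(2,1) = exp(-r*dt) * [p*0.282673 + (1-p)*1.518524] = 0.929337; exercise = 0.540000; V(2,1) = max -> 0.929337
  V(2,2) = exp(-r*dt) * [p*1.518524 + (1-p)*3.174096] = 2.383741; exercise = 2.392858; V(2,2) = max -> 2.392858
  V(1,0) = exp(-r*dt) * [p*0.147970 + (1-p)*0.929337] = 0.556853; exercise = 0.000000; V(1,0) = max -> 0.556853
  V(1,1) = exp(-r*dt) * [p*0.929337 + (1-p)*2.392858] = 1.694574; exercise = 1.518524; V(1,1) = max -> 1.694574
  V(0,0) = exp(-r*dt) * [p*0.556853 + (1-p)*1.694574] = 1.151892; exercise = 0.540000; V(0,0) = max -> 1.151892

Answer: Price = V(0,0) = 1.1519
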